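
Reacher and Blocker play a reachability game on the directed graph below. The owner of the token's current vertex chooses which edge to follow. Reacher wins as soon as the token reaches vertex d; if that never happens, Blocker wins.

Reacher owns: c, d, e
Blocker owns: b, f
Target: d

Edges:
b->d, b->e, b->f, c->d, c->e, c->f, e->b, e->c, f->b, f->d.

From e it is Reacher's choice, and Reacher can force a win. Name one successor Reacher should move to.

A0 = {d}
A1: add {c} — c (Reacher) has c→d.
A2: add {e} — e (Reacher) has e→c.
A3 = A2; e.g. b (Blocker) can still go to f. Fixed point.
From e, successor c is in the attractor (rank 1); the other successor b is not.

c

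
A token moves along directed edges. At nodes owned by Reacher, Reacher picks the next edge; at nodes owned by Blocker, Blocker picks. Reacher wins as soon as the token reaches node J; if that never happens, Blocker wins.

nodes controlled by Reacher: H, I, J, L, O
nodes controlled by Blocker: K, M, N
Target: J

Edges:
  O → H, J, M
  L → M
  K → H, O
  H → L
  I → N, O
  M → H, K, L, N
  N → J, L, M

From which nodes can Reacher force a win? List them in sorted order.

I, J, O

A0 = {J}
A1: add {O} — O (Reacher) has O→J.
A2: add {I} — I (Reacher) has I→O.
A3 = A2; e.g. H (Reacher) has no edge into A2. Fixed point.
Reacher's winning region = {I, J, O}.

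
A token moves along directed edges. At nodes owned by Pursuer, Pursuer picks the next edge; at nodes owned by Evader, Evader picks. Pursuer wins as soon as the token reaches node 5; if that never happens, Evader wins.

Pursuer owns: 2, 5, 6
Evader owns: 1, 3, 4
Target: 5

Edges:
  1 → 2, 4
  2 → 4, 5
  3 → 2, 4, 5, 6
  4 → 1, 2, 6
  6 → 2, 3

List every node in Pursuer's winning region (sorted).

2, 5, 6

A0 = {5}
A1: add {2} — 2 (Pursuer) has 2→5.
A2: add {6} — 6 (Pursuer) has 6→2.
A3 = A2; e.g. 1 (Evader) can still go to 4. Fixed point.
Pursuer's winning region = {2, 5, 6}.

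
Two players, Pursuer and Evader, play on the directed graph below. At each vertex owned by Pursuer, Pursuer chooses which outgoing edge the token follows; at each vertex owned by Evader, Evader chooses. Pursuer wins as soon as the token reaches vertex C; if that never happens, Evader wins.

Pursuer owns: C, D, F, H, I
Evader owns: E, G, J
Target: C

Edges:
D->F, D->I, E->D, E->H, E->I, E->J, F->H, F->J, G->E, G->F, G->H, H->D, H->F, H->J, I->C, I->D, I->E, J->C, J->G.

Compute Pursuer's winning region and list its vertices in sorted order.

A0 = {C}
A1: add {I} — I (Pursuer) has I→C.
A2: add {D} — D (Pursuer) has D→I.
A3: add {H} — H (Pursuer) has H→D.
A4: add {F} — F (Pursuer) has F→H.
A5 = A4; e.g. E (Evader) can still go to J. Fixed point.
Pursuer's winning region = {C, D, F, H, I}.

C, D, F, H, I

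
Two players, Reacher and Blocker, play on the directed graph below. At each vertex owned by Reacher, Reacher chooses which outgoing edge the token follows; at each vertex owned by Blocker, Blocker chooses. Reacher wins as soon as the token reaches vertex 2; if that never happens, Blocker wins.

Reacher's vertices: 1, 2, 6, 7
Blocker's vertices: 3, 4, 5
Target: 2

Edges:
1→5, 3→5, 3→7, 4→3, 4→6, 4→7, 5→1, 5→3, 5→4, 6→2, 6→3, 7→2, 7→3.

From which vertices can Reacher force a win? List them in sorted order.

2, 6, 7

A0 = {2}
A1: add {6, 7} — 6 (Reacher) has 6→2; 7 (Reacher) has 7→2.
A2 = A1; e.g. 1 (Reacher) has no edge into A1. Fixed point.
Reacher's winning region = {2, 6, 7}.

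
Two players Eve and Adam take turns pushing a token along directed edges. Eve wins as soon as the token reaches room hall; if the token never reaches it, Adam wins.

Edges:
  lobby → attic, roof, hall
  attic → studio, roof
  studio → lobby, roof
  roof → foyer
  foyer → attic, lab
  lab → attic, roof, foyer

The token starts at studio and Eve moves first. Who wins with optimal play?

Adam

Track states (vertex, player-to-move).
A0 = {(hall,Eve), (hall,Adam)}
A1: add {(lobby,Eve)}.
A2 = A1; e.g. (lobby,Adam) stays out. (studio,Eve) never enters ⇒ Adam avoids the target.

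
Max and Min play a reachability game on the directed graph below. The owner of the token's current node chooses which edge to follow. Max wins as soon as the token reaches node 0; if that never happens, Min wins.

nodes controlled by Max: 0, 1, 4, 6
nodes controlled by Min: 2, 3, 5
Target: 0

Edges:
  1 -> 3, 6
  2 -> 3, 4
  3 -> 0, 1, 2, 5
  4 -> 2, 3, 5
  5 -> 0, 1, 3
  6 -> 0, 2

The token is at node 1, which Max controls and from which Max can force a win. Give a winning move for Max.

6

A0 = {0}
A1: add {6} — 6 (Max) has 6→0.
A2: add {1} — 1 (Max) has 1→6.
A3 = A2; e.g. 2 (Min) can still go to 3. Fixed point.
From 1, successor 6 is in the attractor (rank 1); the other successor 3 is not.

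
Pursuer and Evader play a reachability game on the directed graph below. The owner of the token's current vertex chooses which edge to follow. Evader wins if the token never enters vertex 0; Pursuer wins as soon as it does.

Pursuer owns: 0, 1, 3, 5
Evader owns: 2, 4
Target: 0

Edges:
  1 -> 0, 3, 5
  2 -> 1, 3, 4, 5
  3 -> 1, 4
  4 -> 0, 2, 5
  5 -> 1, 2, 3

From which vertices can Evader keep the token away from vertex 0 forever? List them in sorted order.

A0 = {0}
A1: add {1} — 1 (Pursuer) has 1→0.
A2: add {3, 5} — 3 (Pursuer) has 3→1; 5 (Pursuer) has 5→1.
A3 = A2; e.g. 2 (Evader) can still go to 4. Fixed point.
Pursuer's attractor = {0, 1, 3, 5}; Evader avoids the target exactly from the complement.

2, 4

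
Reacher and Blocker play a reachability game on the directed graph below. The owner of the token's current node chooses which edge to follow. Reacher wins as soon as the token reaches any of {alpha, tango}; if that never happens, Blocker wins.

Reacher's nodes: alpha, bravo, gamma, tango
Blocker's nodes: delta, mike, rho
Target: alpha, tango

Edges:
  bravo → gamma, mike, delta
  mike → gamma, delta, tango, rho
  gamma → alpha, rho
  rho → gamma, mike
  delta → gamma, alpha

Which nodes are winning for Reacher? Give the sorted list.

A0 = {alpha, tango}
A1: add {gamma} — gamma (Reacher) has gamma→alpha.
A2: add {bravo, delta} — bravo (Reacher) has bravo→gamma; delta (Blocker): all of {gamma, alpha} already in.
A3 = A2; e.g. mike (Blocker) can still go to rho. Fixed point.
Reacher's winning region = {alpha, bravo, delta, gamma, tango}.

alpha, bravo, delta, gamma, tango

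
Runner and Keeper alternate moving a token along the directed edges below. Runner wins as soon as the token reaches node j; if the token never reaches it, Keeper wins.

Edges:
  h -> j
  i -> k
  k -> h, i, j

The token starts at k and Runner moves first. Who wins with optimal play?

Runner

Track states (vertex, player-to-move).
A0 = {(j,Runner), (j,Keeper)}
A1: add {(h,Runner), (h,Keeper), (k,Runner)}.
(k,Runner) ∈ A1 ⇒ Runner forces the target.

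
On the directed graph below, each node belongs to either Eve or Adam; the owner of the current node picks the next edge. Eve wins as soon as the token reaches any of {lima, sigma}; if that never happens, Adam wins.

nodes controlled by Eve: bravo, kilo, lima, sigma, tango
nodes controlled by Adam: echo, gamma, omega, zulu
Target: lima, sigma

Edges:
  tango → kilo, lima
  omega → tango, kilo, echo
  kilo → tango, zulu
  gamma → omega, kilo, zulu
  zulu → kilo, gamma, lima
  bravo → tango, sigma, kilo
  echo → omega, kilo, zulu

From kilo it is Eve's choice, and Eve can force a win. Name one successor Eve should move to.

A0 = {lima, sigma}
A1: add {bravo, tango} — tango (Eve) has tango→lima; bravo (Eve) has bravo→sigma.
A2: add {kilo} — kilo (Eve) has kilo→tango.
A3 = A2; e.g. omega (Adam) can still go to echo. Fixed point.
From kilo, successor tango is in the attractor (rank 1); the other successor zulu is not.

tango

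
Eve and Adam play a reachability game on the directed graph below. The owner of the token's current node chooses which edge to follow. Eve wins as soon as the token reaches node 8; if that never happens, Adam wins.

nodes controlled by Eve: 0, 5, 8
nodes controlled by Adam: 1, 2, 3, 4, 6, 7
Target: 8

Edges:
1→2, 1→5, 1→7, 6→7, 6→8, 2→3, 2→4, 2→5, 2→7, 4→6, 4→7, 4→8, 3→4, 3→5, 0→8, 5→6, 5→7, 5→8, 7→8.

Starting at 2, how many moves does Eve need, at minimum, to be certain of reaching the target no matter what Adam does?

A0 = {8}
A1: add {0, 5, 7} — 0 (Eve) has 0→8; 5 (Eve) has 5→8; 7 (Adam): all of {8} already in.
A2: add {6} — 6 (Adam): all of {7, 8} already in.
A3: add {4} — 4 (Adam): all of {6, 7, 8} already in.
A4: add {3} — 3 (Adam): all of {4, 5} already in.
A5: add {2} — 2 (Adam): all of {3, 4, 5, 7} already in.
2 enters the attractor at level 5, so Eve can force the target in 5 moves from there.

5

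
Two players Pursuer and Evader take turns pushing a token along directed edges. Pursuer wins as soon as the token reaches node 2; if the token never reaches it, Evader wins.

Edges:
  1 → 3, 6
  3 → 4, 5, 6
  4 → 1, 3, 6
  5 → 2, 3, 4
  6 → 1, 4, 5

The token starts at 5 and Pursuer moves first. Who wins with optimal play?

Track states (vertex, player-to-move).
A0 = {(2,Pursuer), (2,Evader)}
A1: add {(5,Pursuer)}.
(5,Pursuer) ∈ A1 ⇒ Pursuer forces the target.

Pursuer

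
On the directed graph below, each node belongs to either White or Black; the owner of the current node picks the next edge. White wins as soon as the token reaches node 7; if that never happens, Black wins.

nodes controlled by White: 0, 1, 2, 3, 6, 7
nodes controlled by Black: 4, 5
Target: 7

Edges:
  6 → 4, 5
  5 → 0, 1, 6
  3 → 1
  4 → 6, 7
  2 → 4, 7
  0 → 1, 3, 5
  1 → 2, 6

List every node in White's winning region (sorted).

A0 = {7}
A1: add {2} — 2 (White) has 2→7.
A2: add {1} — 1 (White) has 1→2.
A3: add {0, 3} — 0 (White) has 0→1; 3 (White) has 3→1.
A4 = A3; e.g. 4 (Black) can still go to 6. Fixed point.
White's winning region = {0, 1, 2, 3, 7}.

0, 1, 2, 3, 7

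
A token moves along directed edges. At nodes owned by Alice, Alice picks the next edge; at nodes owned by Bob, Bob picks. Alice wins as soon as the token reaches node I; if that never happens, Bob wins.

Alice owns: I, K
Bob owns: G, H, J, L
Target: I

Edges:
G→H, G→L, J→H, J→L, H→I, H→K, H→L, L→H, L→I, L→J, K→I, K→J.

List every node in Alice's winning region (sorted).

I, K

A0 = {I}
A1: add {K} — K (Alice) has K→I.
A2 = A1; e.g. G (Bob) can still go to H. Fixed point.
Alice's winning region = {I, K}.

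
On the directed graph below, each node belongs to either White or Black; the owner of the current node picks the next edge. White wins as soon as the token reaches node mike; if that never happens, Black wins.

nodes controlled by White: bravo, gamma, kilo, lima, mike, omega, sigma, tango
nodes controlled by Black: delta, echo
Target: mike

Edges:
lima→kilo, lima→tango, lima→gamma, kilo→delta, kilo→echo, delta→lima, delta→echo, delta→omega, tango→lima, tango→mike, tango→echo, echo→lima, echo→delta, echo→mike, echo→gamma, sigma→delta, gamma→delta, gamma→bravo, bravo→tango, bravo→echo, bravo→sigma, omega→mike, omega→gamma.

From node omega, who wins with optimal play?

White

A0 = {mike}
A1: add {omega, tango} — tango (White) has tango→mike; omega (White) has omega→mike.
omega ∈ A1, so White can force the target.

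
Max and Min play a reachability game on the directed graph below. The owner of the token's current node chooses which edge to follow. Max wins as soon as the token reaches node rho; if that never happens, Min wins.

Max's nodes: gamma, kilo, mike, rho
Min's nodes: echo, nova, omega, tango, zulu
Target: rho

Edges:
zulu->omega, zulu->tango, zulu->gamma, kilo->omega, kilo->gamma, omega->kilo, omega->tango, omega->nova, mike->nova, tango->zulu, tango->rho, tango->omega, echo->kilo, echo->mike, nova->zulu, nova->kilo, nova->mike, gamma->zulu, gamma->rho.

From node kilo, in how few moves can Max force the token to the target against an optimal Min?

2

A0 = {rho}
A1: add {gamma} — gamma (Max) has gamma→rho.
A2: add {kilo} — kilo (Max) has kilo→gamma.
A3 = A2; e.g. zulu (Min) can still go to omega. Fixed point.
kilo enters the attractor at level 2, so Max can force the target in 2 moves from there.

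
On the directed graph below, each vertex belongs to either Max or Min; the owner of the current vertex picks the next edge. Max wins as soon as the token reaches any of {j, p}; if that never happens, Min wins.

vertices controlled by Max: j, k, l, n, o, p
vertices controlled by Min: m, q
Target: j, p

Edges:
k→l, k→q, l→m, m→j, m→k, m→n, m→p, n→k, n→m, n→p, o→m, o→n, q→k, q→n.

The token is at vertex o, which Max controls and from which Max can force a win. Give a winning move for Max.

n

A0 = {j, p}
A1: add {n} — n (Max) has n→p.
A2: add {o} — o (Max) has o→n.
A3 = A2; e.g. k (Max) has no edge into A2. Fixed point.
From o, successor n is in the attractor (rank 1); the other successor m is not.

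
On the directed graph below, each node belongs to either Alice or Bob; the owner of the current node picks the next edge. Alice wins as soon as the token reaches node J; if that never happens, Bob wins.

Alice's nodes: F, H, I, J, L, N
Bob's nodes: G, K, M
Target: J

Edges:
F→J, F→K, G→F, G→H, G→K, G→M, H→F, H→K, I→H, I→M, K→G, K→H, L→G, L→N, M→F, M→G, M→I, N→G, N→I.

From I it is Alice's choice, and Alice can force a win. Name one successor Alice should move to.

A0 = {J}
A1: add {F} — F (Alice) has F→J.
A2: add {H} — H (Alice) has H→F.
A3: add {I} — I (Alice) has I→H.
A4: add {N} — N (Alice) has N→I.
A5: add {L} — L (Alice) has L→N.
A6 = A5; e.g. G (Bob) can still go to K. Fixed point.
From I, successor H is in the attractor (rank 2); the other successor M is not.

H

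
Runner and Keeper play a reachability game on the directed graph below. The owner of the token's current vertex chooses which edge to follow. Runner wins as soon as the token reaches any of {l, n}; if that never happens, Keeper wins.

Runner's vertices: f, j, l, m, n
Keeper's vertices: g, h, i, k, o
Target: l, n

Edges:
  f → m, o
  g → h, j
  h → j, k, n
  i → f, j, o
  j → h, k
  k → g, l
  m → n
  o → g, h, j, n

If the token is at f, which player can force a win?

A0 = {l, n}
A1: add {m} — m (Runner) has m→n.
A2: add {f} — f (Runner) has f→m.
A3 = A2; e.g. g (Keeper) can still go to h. Fixed point.
f ∈ A2, so Runner can force the target.

Runner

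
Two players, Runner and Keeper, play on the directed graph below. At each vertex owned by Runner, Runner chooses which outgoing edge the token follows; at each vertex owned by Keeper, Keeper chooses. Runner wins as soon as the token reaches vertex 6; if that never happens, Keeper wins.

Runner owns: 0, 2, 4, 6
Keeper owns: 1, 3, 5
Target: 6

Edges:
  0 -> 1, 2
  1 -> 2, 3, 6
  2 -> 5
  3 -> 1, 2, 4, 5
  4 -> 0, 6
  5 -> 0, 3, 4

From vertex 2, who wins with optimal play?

A0 = {6}
A1: add {4} — 4 (Runner) has 4→6.
A2 = A1; e.g. 0 (Runner) has no edge into A1. Fixed point.
2 never enters the attractor, so Keeper can avoid the target forever.

Keeper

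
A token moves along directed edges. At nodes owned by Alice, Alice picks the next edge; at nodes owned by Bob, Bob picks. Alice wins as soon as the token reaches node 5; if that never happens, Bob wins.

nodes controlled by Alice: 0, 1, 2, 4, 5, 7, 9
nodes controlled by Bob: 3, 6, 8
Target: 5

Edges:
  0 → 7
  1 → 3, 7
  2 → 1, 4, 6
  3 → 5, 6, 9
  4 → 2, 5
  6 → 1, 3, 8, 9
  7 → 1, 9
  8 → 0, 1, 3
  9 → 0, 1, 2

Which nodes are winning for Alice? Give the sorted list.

0, 1, 2, 4, 5, 7, 9

A0 = {5}
A1: add {4} — 4 (Alice) has 4→5.
A2: add {2} — 2 (Alice) has 2→4.
A3: add {9} — 9 (Alice) has 9→2.
A4: add {7} — 7 (Alice) has 7→9.
A5: add {0, 1} — 0 (Alice) has 0→7; 1 (Alice) has 1→7.
A6 = A5; e.g. 3 (Bob) can still go to 6. Fixed point.
Alice's winning region = {0, 1, 2, 4, 5, 7, 9}.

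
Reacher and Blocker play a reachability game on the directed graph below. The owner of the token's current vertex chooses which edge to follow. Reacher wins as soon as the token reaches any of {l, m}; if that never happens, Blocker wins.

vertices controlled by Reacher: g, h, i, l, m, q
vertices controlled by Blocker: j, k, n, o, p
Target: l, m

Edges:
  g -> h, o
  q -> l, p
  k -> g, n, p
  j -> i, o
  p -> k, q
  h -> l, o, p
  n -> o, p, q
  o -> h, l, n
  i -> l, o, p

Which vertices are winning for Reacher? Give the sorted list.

g, h, i, l, m, q

A0 = {l, m}
A1: add {h, i, q} — h (Reacher) has h→l; i (Reacher) has i→l; q (Reacher) has q→l.
A2: add {g} — g (Reacher) has g→h.
A3 = A2; e.g. j (Blocker) can still go to o. Fixed point.
Reacher's winning region = {g, h, i, l, m, q}.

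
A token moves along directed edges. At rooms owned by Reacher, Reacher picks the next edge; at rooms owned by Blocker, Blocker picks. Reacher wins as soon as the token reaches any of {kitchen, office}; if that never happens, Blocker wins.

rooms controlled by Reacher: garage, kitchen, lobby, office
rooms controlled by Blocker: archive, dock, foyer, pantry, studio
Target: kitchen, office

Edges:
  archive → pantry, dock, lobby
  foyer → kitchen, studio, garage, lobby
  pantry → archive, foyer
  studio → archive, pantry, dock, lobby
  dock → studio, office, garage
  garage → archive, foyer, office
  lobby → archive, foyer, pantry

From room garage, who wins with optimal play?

A0 = {kitchen, office}
A1: add {garage} — garage (Reacher) has garage→office.
A2 = A1; e.g. archive (Blocker) can still go to pantry. Fixed point.
garage ∈ A1, so Reacher can force the target.

Reacher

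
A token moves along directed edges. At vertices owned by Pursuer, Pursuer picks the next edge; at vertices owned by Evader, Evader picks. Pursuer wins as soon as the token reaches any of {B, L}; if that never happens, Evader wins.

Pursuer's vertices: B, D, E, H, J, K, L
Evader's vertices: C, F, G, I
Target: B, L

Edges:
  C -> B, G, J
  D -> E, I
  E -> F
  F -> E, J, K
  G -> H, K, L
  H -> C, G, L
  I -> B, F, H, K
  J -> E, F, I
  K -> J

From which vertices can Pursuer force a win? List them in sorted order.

A0 = {B, L}
A1: add {H} — H (Pursuer) has H→L.
A2 = A1; e.g. C (Evader) can still go to G. Fixed point.
Pursuer's winning region = {B, H, L}.

B, H, L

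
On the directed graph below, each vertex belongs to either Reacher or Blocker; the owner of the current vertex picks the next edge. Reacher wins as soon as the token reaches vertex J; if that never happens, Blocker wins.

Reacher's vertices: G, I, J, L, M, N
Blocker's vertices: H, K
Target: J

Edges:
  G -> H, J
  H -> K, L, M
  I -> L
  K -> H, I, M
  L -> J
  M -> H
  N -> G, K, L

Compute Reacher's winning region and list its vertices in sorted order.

G, I, J, L, N

A0 = {J}
A1: add {G, L} — G (Reacher) has G→J; L (Reacher) has L→J.
A2: add {I, N} — I (Reacher) has I→L; N (Reacher) has N→G.
A3 = A2; e.g. H (Blocker) can still go to K. Fixed point.
Reacher's winning region = {G, I, J, L, N}.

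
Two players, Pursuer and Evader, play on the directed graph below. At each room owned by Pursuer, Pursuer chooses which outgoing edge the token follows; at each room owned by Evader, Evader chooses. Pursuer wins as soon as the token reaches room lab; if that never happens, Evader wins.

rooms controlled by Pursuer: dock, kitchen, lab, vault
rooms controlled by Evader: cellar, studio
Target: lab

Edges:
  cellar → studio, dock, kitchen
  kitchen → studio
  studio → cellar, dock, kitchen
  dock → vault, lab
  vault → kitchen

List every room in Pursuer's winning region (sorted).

A0 = {lab}
A1: add {dock} — dock (Pursuer) has dock→lab.
A2 = A1; e.g. vault (Pursuer) has no edge into A1. Fixed point.
Pursuer's winning region = {dock, lab}.

dock, lab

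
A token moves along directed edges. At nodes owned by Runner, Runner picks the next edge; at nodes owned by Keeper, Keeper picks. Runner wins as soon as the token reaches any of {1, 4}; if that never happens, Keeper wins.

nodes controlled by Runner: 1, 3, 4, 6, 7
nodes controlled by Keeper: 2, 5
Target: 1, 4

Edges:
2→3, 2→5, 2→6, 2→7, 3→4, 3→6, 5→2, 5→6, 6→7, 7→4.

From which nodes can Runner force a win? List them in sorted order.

1, 3, 4, 6, 7

A0 = {1, 4}
A1: add {3, 7} — 3 (Runner) has 3→4; 7 (Runner) has 7→4.
A2: add {6} — 6 (Runner) has 6→7.
A3 = A2; e.g. 2 (Keeper) can still go to 5. Fixed point.
Runner's winning region = {1, 3, 4, 6, 7}.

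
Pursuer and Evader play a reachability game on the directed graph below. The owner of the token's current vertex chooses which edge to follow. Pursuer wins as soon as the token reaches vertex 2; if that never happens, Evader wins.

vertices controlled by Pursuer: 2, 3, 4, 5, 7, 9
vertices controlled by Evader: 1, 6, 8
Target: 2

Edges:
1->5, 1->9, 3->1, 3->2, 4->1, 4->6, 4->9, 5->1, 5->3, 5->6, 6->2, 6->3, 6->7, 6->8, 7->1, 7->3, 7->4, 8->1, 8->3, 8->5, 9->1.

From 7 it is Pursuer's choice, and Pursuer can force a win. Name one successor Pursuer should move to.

3

A0 = {2}
A1: add {3} — 3 (Pursuer) has 3→2.
A2: add {5, 7} — 5 (Pursuer) has 5→3; 7 (Pursuer) has 7→3.
A3 = A2; e.g. 1 (Evader) can still go to 9. Fixed point.
From 7, successor 3 is in the attractor (rank 1); the other successors 1, 4 are not.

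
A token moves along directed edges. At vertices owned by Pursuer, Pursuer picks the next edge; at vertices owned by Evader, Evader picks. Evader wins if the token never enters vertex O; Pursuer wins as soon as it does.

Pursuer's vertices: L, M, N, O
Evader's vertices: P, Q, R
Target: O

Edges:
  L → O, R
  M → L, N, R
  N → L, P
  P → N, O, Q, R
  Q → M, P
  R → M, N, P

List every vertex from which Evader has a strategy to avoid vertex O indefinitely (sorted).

P, Q, R

A0 = {O}
A1: add {L} — L (Pursuer) has L→O.
A2: add {M, N} — M (Pursuer) has M→L; N (Pursuer) has N→L.
A3 = A2; e.g. P (Evader) can still go to Q. Fixed point.
Pursuer's attractor = {L, M, N, O}; Evader avoids the target exactly from the complement.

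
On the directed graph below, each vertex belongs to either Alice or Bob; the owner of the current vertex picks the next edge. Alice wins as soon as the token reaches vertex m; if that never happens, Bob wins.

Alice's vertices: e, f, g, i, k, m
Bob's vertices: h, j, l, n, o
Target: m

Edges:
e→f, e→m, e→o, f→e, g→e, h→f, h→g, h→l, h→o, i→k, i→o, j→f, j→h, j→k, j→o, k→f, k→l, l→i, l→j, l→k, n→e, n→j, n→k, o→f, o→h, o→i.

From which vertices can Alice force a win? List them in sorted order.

A0 = {m}
A1: add {e} — e (Alice) has e→m.
A2: add {f, g} — f (Alice) has f→e; g (Alice) has g→e.
A3: add {k} — k (Alice) has k→f.
A4: add {i} — i (Alice) has i→k.
A5 = A4; e.g. h (Bob) can still go to l. Fixed point.
Alice's winning region = {e, f, g, i, k, m}.

e, f, g, i, k, m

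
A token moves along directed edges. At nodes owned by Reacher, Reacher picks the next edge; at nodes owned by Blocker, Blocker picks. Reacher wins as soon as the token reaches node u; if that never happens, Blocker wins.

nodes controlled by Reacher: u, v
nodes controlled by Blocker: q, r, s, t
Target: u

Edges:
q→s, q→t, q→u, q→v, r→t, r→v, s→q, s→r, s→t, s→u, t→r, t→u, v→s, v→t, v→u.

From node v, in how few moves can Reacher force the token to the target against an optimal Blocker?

1

A0 = {u}
A1: add {v} — v (Reacher) has v→u.
A2 = A1; e.g. q (Blocker) can still go to s. Fixed point.
v enters the attractor at level 1, so Reacher can force the target in 1 move from there.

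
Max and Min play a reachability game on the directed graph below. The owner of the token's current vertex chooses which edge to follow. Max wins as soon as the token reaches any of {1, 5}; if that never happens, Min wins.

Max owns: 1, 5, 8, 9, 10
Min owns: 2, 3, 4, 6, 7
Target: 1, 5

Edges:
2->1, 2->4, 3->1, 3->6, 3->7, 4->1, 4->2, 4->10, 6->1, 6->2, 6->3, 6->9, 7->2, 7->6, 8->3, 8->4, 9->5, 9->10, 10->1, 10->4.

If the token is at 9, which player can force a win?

A0 = {1, 5}
A1: add {9, 10} — 9 (Max) has 9→5; 10 (Max) has 10→1.
A2 = A1; e.g. 2 (Min) can still go to 4. Fixed point.
9 ∈ A1, so Max can force the target.

Max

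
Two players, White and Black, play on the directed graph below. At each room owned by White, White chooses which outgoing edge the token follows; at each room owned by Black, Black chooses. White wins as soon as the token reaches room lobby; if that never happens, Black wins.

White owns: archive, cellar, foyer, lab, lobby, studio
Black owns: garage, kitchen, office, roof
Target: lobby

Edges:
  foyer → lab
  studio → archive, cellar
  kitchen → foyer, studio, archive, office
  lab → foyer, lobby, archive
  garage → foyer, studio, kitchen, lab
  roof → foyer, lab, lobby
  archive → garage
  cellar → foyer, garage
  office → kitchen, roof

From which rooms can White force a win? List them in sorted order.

A0 = {lobby}
A1: add {lab} — lab (White) has lab→lobby.
A2: add {foyer} — foyer (White) has foyer→lab.
A3: add {cellar, roof} — roof (Black): all of {foyer, lab, lobby} already in; cellar (White) has cellar→foyer.
A4: add {studio} — studio (White) has studio→cellar.
A5 = A4; e.g. kitchen (Black) can still go to archive. Fixed point.
White's winning region = {cellar, foyer, lab, lobby, roof, studio}.

cellar, foyer, lab, lobby, roof, studio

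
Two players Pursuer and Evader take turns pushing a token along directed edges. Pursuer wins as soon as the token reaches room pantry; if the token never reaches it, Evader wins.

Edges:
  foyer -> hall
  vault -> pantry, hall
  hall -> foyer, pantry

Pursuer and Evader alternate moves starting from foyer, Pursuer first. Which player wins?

Evader

Track states (vertex, player-to-move).
A0 = {(pantry,Pursuer), (pantry,Evader)}
A1: add {(vault,Pursuer), (hall,Pursuer)}.
A2: add {(foyer,Evader), (vault,Evader)}.
A3 = A2; e.g. (foyer,Pursuer) stays out. (foyer,Pursuer) never enters ⇒ Evader avoids the target.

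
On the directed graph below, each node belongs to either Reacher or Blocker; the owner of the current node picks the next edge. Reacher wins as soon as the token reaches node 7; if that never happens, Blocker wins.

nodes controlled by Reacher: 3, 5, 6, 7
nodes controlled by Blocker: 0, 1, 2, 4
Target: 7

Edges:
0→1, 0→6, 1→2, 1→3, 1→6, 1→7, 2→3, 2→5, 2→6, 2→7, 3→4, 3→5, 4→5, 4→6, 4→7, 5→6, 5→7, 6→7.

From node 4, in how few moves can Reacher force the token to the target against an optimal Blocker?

A0 = {7}
A1: add {5, 6} — 5 (Reacher) has 5→7; 6 (Reacher) has 6→7.
A2: add {3, 4} — 3 (Reacher) has 3→5; 4 (Blocker): all of {5, 6, 7} already in.
4 enters the attractor at level 2, so Reacher can force the target in 2 moves from there.

2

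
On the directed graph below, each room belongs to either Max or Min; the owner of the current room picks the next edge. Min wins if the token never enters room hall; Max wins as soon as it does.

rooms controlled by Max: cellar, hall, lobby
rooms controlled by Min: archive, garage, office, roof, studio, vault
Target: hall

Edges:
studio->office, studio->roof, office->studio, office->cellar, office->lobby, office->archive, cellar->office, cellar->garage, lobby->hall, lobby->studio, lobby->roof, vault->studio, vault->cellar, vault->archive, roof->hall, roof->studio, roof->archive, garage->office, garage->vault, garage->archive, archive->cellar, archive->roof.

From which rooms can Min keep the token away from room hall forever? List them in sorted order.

A0 = {hall}
A1: add {lobby} — lobby (Max) has lobby→hall.
A2 = A1; e.g. studio (Min) can still go to office. Fixed point.
Max's attractor = {hall, lobby}; Min avoids the target exactly from the complement.

archive, cellar, garage, office, roof, studio, vault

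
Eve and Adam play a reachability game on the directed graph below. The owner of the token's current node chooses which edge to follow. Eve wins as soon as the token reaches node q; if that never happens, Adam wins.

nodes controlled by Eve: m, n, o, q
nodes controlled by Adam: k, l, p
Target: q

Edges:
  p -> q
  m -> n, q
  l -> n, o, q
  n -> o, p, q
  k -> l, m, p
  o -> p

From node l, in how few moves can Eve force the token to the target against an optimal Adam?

A0 = {q}
A1: add {m, n, p} — m (Eve) has m→q; n (Eve) has n→q; p (Adam): all of {q} already in.
A2: add {o} — o (Eve) has o→p.
A3: add {l} — l (Adam): all of {n, o, q} already in.
l enters the attractor at level 3, so Eve can force the target in 3 moves from there.

3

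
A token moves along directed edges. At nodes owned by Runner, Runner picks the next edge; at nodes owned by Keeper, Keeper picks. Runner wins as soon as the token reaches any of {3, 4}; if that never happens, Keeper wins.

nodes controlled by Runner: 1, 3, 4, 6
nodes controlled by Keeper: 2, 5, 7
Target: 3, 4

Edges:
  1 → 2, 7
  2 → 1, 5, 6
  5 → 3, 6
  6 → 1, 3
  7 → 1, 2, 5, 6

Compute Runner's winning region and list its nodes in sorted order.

A0 = {3, 4}
A1: add {6} — 6 (Runner) has 6→3.
A2: add {5} — 5 (Keeper): all of {3, 6} already in.
A3 = A2; e.g. 1 (Runner) has no edge into A2. Fixed point.
Runner's winning region = {3, 4, 5, 6}.

3, 4, 5, 6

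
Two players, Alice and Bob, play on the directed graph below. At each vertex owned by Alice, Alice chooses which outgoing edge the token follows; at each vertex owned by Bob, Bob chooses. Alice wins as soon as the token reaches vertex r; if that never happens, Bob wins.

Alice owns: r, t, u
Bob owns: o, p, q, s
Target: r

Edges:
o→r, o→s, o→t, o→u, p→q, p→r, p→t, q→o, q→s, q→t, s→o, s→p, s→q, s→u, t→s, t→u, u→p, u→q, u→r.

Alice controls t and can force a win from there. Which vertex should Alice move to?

A0 = {r}
A1: add {u} — u (Alice) has u→r.
A2: add {t} — t (Alice) has t→u.
A3 = A2; e.g. o (Bob) can still go to s. Fixed point.
From t, successor u is in the attractor (rank 1); the other successor s is not.

u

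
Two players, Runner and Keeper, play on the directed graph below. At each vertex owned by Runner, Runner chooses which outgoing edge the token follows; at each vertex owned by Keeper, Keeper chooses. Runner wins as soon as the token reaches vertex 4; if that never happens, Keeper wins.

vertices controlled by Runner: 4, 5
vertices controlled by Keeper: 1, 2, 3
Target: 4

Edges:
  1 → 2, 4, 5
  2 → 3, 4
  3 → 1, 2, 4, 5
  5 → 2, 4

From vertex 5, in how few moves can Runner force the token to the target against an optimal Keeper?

A0 = {4}
A1: add {5} — 5 (Runner) has 5→4.
A2 = A1; e.g. 1 (Keeper) can still go to 2. Fixed point.
5 enters the attractor at level 1, so Runner can force the target in 1 move from there.

1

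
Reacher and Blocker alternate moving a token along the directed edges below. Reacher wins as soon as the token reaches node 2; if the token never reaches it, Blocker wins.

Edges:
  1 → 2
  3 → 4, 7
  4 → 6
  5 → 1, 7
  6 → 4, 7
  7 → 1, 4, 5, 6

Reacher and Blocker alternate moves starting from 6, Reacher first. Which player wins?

Blocker

Track states (vertex, player-to-move).
A0 = {(2,Reacher), (2,Blocker)}
A1: add {(1,Reacher), (1,Blocker)}.
A2: add {(5,Reacher), (7,Reacher)}.
A3: add {(5,Blocker)}.
A4 = A3; e.g. (3,Reacher) stays out. (6,Reacher) never enters ⇒ Blocker avoids the target.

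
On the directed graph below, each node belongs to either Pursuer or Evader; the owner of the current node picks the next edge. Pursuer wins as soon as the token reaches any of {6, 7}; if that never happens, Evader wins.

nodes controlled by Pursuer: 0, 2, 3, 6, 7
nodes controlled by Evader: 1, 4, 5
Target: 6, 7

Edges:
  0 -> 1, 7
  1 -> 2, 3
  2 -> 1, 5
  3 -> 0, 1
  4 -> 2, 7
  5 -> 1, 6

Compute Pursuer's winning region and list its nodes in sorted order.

A0 = {6, 7}
A1: add {0} — 0 (Pursuer) has 0→7.
A2: add {3} — 3 (Pursuer) has 3→0.
A3 = A2; e.g. 1 (Evader) can still go to 2. Fixed point.
Pursuer's winning region = {0, 3, 6, 7}.

0, 3, 6, 7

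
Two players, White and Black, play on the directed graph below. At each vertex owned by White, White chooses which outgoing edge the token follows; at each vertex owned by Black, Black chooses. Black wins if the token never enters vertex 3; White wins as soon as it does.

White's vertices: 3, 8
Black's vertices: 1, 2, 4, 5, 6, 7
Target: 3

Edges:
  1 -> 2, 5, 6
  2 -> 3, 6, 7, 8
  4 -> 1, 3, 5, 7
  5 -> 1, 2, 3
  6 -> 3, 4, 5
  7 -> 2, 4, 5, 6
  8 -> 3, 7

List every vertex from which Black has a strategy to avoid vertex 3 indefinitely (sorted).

1, 2, 4, 5, 6, 7

A0 = {3}
A1: add {8} — 8 (White) has 8→3.
A2 = A1; e.g. 1 (Black) can still go to 2. Fixed point.
White's attractor = {3, 8}; Black avoids the target exactly from the complement.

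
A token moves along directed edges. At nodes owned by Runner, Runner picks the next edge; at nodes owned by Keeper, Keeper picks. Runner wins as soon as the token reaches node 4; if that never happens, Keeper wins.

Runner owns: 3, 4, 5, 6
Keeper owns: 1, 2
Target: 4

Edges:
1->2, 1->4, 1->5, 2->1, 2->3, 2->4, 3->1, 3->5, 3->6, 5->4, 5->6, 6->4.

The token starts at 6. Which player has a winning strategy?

Runner

A0 = {4}
A1: add {5, 6} — 5 (Runner) has 5→4; 6 (Runner) has 6→4.
6 ∈ A1, so Runner can force the target.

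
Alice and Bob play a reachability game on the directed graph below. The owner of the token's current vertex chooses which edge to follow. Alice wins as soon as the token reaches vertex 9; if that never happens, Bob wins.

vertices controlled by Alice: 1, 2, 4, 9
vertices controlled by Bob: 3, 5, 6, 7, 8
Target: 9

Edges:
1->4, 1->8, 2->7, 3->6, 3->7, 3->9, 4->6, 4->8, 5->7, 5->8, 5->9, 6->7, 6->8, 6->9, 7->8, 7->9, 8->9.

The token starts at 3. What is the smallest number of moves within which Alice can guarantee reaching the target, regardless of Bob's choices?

4

A0 = {9}
A1: add {8} — 8 (Bob): all of {9} already in.
A2: add {1, 4, 7} — 1 (Alice) has 1→8; 4 (Alice) has 4→8; 7 (Bob): all of {8, 9} already in.
A3: add {2, 5, 6} — 2 (Alice) has 2→7; 5 (Bob): all of {7, 8, 9} already in; 6 (Bob): all of {7, 8, 9} already in.
A4: add {3} — 3 (Bob): all of {6, 7, 9} already in.
A4 = all vertices. Fixed point.
3 enters the attractor at level 4, so Alice can force the target in 4 moves from there.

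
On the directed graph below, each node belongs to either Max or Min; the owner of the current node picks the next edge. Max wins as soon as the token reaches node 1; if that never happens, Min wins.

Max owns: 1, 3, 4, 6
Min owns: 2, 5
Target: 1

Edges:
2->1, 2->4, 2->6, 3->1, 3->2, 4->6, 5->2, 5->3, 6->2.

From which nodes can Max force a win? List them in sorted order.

A0 = {1}
A1: add {3} — 3 (Max) has 3→1.
A2 = A1; e.g. 2 (Min) can still go to 4. Fixed point.
Max's winning region = {1, 3}.

1, 3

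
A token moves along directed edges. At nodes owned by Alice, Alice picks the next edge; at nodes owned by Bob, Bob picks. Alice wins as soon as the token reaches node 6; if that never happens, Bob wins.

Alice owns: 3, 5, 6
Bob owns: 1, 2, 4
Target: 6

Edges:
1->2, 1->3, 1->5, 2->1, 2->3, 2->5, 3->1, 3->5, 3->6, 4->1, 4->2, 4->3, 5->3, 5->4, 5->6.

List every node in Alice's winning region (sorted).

3, 5, 6

A0 = {6}
A1: add {3, 5} — 3 (Alice) has 3→6; 5 (Alice) has 5→6.
A2 = A1; e.g. 1 (Bob) can still go to 2. Fixed point.
Alice's winning region = {3, 5, 6}.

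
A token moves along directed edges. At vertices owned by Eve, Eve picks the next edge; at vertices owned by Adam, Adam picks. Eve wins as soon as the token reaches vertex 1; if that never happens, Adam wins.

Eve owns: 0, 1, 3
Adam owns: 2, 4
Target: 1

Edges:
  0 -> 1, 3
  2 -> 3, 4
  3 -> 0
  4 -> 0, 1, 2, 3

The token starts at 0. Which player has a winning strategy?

A0 = {1}
A1: add {0} — 0 (Eve) has 0→1.
0 ∈ A1, so Eve can force the target.

Eve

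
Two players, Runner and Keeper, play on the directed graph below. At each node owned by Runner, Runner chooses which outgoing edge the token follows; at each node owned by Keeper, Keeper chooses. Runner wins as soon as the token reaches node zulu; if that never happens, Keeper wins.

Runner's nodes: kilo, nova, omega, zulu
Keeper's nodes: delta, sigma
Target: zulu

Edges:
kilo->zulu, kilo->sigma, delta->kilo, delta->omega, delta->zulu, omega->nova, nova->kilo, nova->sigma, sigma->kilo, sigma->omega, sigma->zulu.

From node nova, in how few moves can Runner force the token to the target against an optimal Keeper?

2

A0 = {zulu}
A1: add {kilo} — kilo (Runner) has kilo→zulu.
A2: add {nova} — nova (Runner) has nova→kilo.
nova enters the attractor at level 2, so Runner can force the target in 2 moves from there.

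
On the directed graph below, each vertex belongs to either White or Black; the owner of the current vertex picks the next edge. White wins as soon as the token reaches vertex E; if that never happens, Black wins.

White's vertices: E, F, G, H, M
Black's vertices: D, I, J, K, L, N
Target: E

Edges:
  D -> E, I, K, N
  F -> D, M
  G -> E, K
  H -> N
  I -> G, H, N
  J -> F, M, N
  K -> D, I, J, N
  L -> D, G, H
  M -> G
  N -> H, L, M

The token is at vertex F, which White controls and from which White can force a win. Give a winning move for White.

A0 = {E}
A1: add {G} — G (White) has G→E.
A2: add {M} — M (White) has M→G.
A3: add {F} — F (White) has F→M.
A4 = A3; e.g. D (Black) can still go to I. Fixed point.
From F, successor M is in the attractor (rank 2); the other successor D is not.

M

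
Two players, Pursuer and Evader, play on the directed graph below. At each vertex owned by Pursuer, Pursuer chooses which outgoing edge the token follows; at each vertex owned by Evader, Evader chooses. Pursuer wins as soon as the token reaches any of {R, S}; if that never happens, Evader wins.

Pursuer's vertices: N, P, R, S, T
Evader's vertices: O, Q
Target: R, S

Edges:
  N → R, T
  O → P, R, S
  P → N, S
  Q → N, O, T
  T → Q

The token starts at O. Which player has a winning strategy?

Pursuer

A0 = {R, S}
A1: add {N, P} — N (Pursuer) has N→R; P (Pursuer) has P→S.
A2: add {O} — O (Evader): all of {P, R, S} already in.
A3 = A2; e.g. Q (Evader) can still go to T. Fixed point.
O ∈ A2, so Pursuer can force the target.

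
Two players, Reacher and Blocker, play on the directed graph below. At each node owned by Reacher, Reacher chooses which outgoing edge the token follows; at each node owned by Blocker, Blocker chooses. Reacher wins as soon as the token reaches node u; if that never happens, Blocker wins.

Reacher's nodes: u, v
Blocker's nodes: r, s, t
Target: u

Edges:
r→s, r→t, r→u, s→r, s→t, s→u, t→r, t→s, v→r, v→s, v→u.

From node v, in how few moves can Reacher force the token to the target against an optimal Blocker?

1

A0 = {u}
A1: add {v} — v (Reacher) has v→u.
A2 = A1; e.g. r (Blocker) can still go to s. Fixed point.
v enters the attractor at level 1, so Reacher can force the target in 1 move from there.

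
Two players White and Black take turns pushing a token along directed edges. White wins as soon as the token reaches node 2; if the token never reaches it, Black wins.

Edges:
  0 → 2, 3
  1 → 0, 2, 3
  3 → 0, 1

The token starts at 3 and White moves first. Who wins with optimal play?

Black

Track states (vertex, player-to-move).
A0 = {(2,White), (2,Black)}
A1: add {(0,White), (1,White)}.
A2: add {(3,Black)}.
A3 = A2; e.g. (0,Black) stays out. (3,White) never enters ⇒ Black avoids the target.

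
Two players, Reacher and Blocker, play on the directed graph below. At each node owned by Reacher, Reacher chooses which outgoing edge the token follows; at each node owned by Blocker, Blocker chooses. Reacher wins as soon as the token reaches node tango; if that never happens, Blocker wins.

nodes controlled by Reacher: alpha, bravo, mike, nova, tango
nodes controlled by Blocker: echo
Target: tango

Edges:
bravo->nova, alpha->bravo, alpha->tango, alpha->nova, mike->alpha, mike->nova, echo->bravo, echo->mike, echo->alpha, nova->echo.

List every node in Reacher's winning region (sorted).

A0 = {tango}
A1: add {alpha} — alpha (Reacher) has alpha→tango.
A2: add {mike} — mike (Reacher) has mike→alpha.
A3 = A2; e.g. bravo (Reacher) has no edge into A2. Fixed point.
Reacher's winning region = {alpha, mike, tango}.

alpha, mike, tango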